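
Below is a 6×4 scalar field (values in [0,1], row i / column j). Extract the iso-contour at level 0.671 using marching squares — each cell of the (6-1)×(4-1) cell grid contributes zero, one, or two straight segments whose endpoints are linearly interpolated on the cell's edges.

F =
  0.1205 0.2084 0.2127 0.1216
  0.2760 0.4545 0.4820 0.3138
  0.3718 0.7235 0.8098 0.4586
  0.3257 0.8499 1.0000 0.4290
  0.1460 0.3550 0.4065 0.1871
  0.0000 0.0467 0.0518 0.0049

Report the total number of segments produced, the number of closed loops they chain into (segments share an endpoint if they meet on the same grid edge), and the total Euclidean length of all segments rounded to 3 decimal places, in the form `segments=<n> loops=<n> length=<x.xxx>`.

segments=8 loops=1 length=6.200

cell (1,0): code 0100 → (1.805,1.000)–(2.000,0.851)
cell (1,1): code 1100 → (1.577,2.000)–(1.805,1.000)
cell (1,2): code 1000 → (2.000,2.395)–(1.577,2.000)
cell (2,0): code 0110 → (2.000,0.851)–(3.000,0.659)
cell (2,2): code 1001 → (3.000,2.576)–(2.000,2.395)
cell (3,0): code 0010 → (3.000,0.659)–(3.361,1.000)
cell (3,1): code 0011 → (3.361,1.000)–(3.554,2.000)
cell (3,2): code 0001 → (3.554,2.000)–(3.000,2.576)
total: 8 segments, chained into 1 closed loop(s), length Σ = 6.200265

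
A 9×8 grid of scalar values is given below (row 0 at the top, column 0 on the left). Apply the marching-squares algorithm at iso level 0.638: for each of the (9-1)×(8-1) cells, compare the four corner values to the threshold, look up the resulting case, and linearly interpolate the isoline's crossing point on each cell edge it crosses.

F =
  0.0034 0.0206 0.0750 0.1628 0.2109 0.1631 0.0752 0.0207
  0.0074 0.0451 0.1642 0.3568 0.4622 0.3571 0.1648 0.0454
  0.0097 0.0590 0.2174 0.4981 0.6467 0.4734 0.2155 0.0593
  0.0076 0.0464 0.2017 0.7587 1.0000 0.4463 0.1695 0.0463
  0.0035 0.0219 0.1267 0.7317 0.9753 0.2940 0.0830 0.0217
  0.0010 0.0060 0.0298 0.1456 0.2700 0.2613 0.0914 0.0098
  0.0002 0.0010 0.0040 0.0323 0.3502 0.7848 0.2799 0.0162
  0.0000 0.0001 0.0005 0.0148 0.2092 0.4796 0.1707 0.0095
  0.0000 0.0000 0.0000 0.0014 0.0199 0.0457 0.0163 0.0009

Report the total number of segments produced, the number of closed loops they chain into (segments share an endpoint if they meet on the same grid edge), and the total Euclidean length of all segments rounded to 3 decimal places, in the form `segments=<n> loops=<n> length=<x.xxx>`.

cell (1,3): code 0100 → (1.953,4.000)–(2.000,3.941)
cell (1,4): code 1000 → (2.000,4.050)–(1.953,4.000)
cell (2,2): code 0100 → (2.537,3.000)–(3.000,2.783)
cell (2,3): code 1110 → (2.000,3.941)–(2.537,3.000)
cell (2,4): code 1001 → (3.000,4.654)–(2.000,4.050)
cell (3,2): code 0110 → (3.000,2.783)–(4.000,2.845)
cell (3,4): code 1001 → (4.000,4.495)–(3.000,4.654)
cell (4,2): code 0010 → (4.000,2.845)–(4.160,3.000)
cell (4,3): code 0011 → (4.160,3.000)–(4.478,4.000)
cell (4,4): code 0001 → (4.478,4.000)–(4.000,4.495)
cell (5,4): code 0100 → (5.720,5.000)–(6.000,4.662)
cell (5,5): code 1000 → (6.000,5.291)–(5.720,5.000)
cell (6,4): code 0010 → (6.000,4.662)–(6.481,5.000)
cell (6,5): code 0001 → (6.481,5.000)–(6.000,5.291)
total: 14 segments, chained into 2 closed loop(s), length Σ = 8.874756

segments=14 loops=2 length=8.875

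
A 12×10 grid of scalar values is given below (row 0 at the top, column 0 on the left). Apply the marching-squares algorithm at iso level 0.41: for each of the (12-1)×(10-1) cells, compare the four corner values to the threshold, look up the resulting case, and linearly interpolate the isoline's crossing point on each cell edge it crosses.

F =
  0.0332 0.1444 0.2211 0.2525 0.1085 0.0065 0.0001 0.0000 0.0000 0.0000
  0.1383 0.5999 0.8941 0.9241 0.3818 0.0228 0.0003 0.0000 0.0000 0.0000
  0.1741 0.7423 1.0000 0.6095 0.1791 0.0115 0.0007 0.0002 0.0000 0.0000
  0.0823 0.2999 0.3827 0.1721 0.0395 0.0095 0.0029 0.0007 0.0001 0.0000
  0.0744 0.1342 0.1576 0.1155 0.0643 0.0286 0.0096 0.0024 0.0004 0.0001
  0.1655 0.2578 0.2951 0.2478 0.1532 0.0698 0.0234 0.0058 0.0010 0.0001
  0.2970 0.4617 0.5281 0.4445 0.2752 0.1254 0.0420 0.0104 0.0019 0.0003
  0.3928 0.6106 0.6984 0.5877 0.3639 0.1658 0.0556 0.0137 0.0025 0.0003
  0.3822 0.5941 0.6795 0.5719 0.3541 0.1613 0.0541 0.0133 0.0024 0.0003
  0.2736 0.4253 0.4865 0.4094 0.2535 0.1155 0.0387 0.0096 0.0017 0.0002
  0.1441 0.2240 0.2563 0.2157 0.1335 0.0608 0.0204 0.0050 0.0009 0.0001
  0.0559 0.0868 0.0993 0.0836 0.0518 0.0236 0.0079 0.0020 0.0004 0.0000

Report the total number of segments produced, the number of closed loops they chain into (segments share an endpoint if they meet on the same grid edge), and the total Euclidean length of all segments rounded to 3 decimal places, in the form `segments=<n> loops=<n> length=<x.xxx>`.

cell (0,0): code 0100 → (0.583,1.000)–(1.000,0.589)
cell (0,1): code 1100 → (0.281,2.000)–(0.583,1.000)
cell (0,2): code 1100 → (0.235,3.000)–(0.281,2.000)
cell (0,3): code 1000 → (1.000,3.948)–(0.235,3.000)
cell (1,0): code 0110 → (1.000,0.589)–(2.000,0.415)
cell (1,3): code 1001 → (2.000,3.464)–(1.000,3.948)
cell (2,0): code 0010 → (2.000,0.415)–(2.751,1.000)
cell (2,1): code 0011 → (2.751,1.000)–(2.956,2.000)
cell (2,2): code 0011 → (2.956,2.000)–(2.456,3.000)
cell (2,3): code 0001 → (2.456,3.000)–(2.000,3.464)
cell (5,0): code 0100 → (5.746,1.000)–(6.000,0.686)
cell (5,1): code 1100 → (5.493,2.000)–(5.746,1.000)
cell (5,2): code 1100 → (5.825,3.000)–(5.493,2.000)
cell (5,3): code 1000 → (6.000,3.204)–(5.825,3.000)
cell (6,0): code 0110 → (6.000,0.686)–(7.000,0.079)
cell (6,3): code 1001 → (7.000,3.794)–(6.000,3.204)
cell (7,0): code 0110 → (7.000,0.079)–(8.000,0.131)
cell (7,3): code 1001 → (8.000,3.743)–(7.000,3.794)
cell (8,0): code 0110 → (8.000,0.131)–(9.000,0.899)
cell (8,2): code 1011 → (9.000,2.992)–(8.996,3.000)
cell (8,3): code 0001 → (8.996,3.000)–(8.000,3.743)
cell (9,0): code 0010 → (9.000,0.899)–(9.076,1.000)
cell (9,1): code 0011 → (9.076,1.000)–(9.332,2.000)
cell (9,2): code 0001 → (9.332,2.000)–(9.000,2.992)
total: 24 segments, chained into 2 closed loop(s), length Σ = 21.525655

segments=24 loops=2 length=21.526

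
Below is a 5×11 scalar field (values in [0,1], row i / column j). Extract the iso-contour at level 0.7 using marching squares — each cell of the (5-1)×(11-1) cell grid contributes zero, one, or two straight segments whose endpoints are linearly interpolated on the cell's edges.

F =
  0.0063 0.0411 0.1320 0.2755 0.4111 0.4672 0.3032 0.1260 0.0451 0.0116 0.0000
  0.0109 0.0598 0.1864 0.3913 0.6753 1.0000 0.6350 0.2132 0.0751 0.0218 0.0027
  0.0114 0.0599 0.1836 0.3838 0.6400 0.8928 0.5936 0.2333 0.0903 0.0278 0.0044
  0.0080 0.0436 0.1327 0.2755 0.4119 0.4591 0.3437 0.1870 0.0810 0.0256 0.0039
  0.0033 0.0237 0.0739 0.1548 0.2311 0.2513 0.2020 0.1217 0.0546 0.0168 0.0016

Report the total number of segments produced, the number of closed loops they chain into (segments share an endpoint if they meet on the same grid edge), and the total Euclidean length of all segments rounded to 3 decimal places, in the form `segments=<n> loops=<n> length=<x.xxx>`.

cell (0,4): code 0100 → (0.437,5.000)–(1.000,4.076)
cell (0,5): code 1000 → (1.000,5.822)–(0.437,5.000)
cell (1,4): code 0110 → (1.000,4.076)–(2.000,4.237)
cell (1,5): code 1001 → (2.000,5.644)–(1.000,5.822)
cell (2,4): code 0010 → (2.000,4.237)–(2.445,5.000)
cell (2,5): code 0001 → (2.445,5.000)–(2.000,5.644)
total: 6 segments, chained into 1 closed loop(s), length Σ = 5.772440

segments=6 loops=1 length=5.772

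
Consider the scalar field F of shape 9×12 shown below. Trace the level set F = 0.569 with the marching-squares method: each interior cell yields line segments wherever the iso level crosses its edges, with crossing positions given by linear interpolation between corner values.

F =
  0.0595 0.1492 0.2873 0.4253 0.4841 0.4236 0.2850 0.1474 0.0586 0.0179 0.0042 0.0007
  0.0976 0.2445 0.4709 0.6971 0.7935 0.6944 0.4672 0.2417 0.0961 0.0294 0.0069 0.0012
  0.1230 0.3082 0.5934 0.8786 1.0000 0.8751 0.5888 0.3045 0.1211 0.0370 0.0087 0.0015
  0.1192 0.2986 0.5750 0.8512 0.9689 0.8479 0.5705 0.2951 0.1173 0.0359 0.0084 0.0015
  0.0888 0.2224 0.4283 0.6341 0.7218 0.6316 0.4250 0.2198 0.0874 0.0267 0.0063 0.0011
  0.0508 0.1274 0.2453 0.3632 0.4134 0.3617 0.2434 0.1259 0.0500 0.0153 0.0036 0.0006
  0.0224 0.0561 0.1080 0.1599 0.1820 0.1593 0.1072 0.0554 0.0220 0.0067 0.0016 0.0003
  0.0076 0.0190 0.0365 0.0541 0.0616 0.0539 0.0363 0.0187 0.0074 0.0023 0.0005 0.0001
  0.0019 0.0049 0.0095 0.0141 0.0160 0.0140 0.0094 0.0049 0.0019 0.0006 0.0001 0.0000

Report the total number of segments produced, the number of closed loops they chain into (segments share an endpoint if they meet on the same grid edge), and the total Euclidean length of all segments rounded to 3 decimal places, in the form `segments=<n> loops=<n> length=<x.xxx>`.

segments=18 loops=1 length=13.072

cell (0,2): code 0100 → (0.529,3.000)–(1.000,2.434)
cell (0,3): code 1100 → (0.274,4.000)–(0.529,3.000)
cell (0,4): code 1100 → (0.537,5.000)–(0.274,4.000)
cell (0,5): code 1000 → (1.000,5.552)–(0.537,5.000)
cell (1,1): code 0100 → (1.801,2.000)–(2.000,1.914)
cell (1,2): code 1110 → (1.000,2.434)–(1.801,2.000)
cell (1,5): code 1101 → (1.837,6.000)–(1.000,5.552)
cell (1,6): code 1000 → (2.000,6.070)–(1.837,6.000)
cell (2,1): code 0110 → (2.000,1.914)–(3.000,1.978)
cell (2,6): code 1001 → (3.000,6.005)–(2.000,6.070)
cell (3,1): code 0010 → (3.000,1.978)–(3.041,2.000)
cell (3,2): code 0111 → (3.041,2.000)–(4.000,2.684)
cell (3,5): code 1011 → (4.000,5.303)–(3.010,6.000)
cell (3,6): code 0001 → (3.010,6.000)–(3.000,6.005)
cell (4,2): code 0010 → (4.000,2.684)–(4.240,3.000)
cell (4,3): code 0011 → (4.240,3.000)–(4.495,4.000)
cell (4,4): code 0011 → (4.495,4.000)–(4.232,5.000)
cell (4,5): code 0001 → (4.232,5.000)–(4.000,5.303)
total: 18 segments, chained into 1 closed loop(s), length Σ = 13.072469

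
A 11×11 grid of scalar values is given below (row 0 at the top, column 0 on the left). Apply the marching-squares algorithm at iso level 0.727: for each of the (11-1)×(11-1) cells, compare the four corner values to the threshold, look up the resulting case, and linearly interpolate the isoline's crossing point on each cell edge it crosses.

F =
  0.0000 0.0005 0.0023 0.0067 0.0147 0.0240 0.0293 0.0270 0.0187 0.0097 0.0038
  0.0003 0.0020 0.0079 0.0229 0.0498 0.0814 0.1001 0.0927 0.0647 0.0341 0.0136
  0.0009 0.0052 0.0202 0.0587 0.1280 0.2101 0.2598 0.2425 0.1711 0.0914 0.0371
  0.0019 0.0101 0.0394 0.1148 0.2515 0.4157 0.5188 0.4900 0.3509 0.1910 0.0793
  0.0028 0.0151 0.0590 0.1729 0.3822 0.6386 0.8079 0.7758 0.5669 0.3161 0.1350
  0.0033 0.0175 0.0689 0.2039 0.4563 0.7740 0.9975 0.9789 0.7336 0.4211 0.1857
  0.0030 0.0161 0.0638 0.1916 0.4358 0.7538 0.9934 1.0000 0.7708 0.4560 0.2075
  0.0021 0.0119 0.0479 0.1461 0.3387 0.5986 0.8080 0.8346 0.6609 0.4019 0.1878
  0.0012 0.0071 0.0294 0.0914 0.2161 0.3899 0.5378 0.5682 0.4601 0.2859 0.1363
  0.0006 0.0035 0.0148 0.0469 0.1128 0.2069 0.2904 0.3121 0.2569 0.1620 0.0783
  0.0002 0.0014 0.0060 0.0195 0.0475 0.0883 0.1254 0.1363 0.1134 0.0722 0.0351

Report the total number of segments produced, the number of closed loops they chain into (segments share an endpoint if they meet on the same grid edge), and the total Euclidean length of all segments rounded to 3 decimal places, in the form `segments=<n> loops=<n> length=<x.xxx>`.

segments=16 loops=1 length=10.935

cell (3,5): code 0100 → (3.720,6.000)–(4.000,5.522)
cell (3,6): code 1100 → (3.829,7.000)–(3.720,6.000)
cell (3,7): code 1000 → (4.000,7.234)–(3.829,7.000)
cell (4,4): code 0100 → (4.653,5.000)–(5.000,4.852)
cell (4,5): code 1110 → (4.000,5.522)–(4.653,5.000)
cell (4,7): code 1101 → (4.960,8.000)–(4.000,7.234)
cell (4,8): code 1000 → (5.000,8.021)–(4.960,8.000)
cell (5,4): code 0110 → (5.000,4.852)–(6.000,4.916)
cell (5,8): code 1001 → (6.000,8.139)–(5.000,8.021)
cell (6,4): code 0010 → (6.000,4.916)–(6.173,5.000)
cell (6,5): code 0111 → (6.173,5.000)–(7.000,5.613)
cell (6,7): code 1011 → (7.000,7.619)–(6.399,8.000)
cell (6,8): code 0001 → (6.399,8.000)–(6.000,8.139)
cell (7,5): code 0010 → (7.000,5.613)–(7.300,6.000)
cell (7,6): code 0011 → (7.300,6.000)–(7.404,7.000)
cell (7,7): code 0001 → (7.404,7.000)–(7.000,7.619)
total: 16 segments, chained into 1 closed loop(s), length Σ = 10.935015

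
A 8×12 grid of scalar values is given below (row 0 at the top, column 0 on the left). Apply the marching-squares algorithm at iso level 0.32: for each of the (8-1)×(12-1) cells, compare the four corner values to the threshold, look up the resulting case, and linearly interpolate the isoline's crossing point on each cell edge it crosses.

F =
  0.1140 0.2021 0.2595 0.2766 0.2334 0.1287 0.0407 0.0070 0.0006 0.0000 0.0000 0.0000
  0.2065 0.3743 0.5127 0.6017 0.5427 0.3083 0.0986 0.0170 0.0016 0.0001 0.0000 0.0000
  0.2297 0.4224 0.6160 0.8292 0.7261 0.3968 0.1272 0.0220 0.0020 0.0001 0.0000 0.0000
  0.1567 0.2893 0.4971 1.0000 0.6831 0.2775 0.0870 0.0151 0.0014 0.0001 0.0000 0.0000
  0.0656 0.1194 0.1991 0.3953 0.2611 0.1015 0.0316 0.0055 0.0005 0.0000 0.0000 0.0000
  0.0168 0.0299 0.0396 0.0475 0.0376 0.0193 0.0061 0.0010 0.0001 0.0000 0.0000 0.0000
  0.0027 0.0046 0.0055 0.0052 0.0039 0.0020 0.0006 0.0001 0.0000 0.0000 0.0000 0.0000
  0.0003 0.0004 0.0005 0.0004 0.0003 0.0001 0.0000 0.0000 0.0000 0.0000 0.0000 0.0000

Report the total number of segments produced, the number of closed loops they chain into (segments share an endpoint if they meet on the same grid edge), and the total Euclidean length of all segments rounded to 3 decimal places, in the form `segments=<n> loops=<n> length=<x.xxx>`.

segments=18 loops=1 length=13.636

cell (0,0): code 0100 → (0.685,1.000)–(1.000,0.676)
cell (0,1): code 1100 → (0.239,2.000)–(0.685,1.000)
cell (0,2): code 1100 → (0.133,3.000)–(0.239,2.000)
cell (0,3): code 1100 → (0.280,4.000)–(0.133,3.000)
cell (0,4): code 1000 → (1.000,4.950)–(0.280,4.000)
cell (1,0): code 0110 → (1.000,0.676)–(2.000,0.469)
cell (1,4): code 1101 → (1.132,5.000)–(1.000,4.950)
cell (1,5): code 1000 → (2.000,5.285)–(1.132,5.000)
cell (2,0): code 0010 → (2.000,0.469)–(2.769,1.000)
cell (2,1): code 0111 → (2.769,1.000)–(3.000,1.148)
cell (2,4): code 1011 → (3.000,4.895)–(2.644,5.000)
cell (2,5): code 0001 → (2.644,5.000)–(2.000,5.285)
cell (3,1): code 0010 → (3.000,1.148)–(3.594,2.000)
cell (3,2): code 0111 → (3.594,2.000)–(4.000,2.616)
cell (3,3): code 1011 → (4.000,3.561)–(3.860,4.000)
cell (3,4): code 0001 → (3.860,4.000)–(3.000,4.895)
cell (4,2): code 0010 → (4.000,2.616)–(4.217,3.000)
cell (4,3): code 0001 → (4.217,3.000)–(4.000,3.561)
total: 18 segments, chained into 1 closed loop(s), length Σ = 13.636326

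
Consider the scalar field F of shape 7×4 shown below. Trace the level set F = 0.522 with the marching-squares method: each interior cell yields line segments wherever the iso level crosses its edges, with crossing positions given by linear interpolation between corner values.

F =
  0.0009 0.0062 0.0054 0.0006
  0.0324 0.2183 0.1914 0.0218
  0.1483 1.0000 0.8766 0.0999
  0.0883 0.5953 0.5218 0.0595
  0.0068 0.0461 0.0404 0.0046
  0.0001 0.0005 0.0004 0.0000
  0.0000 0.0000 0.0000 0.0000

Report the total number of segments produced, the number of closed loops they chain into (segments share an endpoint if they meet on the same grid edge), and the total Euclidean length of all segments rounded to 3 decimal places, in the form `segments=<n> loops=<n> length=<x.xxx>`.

segments=8 loops=1 length=5.912

cell (1,0): code 0100 → (1.389,1.000)–(2.000,0.439)
cell (1,1): code 1100 → (1.482,2.000)–(1.389,1.000)
cell (1,2): code 1000 → (2.000,2.457)–(1.482,2.000)
cell (2,0): code 0110 → (2.000,0.439)–(3.000,0.855)
cell (2,1): code 1011 → (3.000,1.997)–(2.999,2.000)
cell (2,2): code 0001 → (2.999,2.000)–(2.000,2.457)
cell (3,0): code 0010 → (3.000,0.855)–(3.133,1.000)
cell (3,1): code 0001 → (3.133,1.000)–(3.000,1.997)
total: 8 segments, chained into 1 closed loop(s), length Σ = 5.912333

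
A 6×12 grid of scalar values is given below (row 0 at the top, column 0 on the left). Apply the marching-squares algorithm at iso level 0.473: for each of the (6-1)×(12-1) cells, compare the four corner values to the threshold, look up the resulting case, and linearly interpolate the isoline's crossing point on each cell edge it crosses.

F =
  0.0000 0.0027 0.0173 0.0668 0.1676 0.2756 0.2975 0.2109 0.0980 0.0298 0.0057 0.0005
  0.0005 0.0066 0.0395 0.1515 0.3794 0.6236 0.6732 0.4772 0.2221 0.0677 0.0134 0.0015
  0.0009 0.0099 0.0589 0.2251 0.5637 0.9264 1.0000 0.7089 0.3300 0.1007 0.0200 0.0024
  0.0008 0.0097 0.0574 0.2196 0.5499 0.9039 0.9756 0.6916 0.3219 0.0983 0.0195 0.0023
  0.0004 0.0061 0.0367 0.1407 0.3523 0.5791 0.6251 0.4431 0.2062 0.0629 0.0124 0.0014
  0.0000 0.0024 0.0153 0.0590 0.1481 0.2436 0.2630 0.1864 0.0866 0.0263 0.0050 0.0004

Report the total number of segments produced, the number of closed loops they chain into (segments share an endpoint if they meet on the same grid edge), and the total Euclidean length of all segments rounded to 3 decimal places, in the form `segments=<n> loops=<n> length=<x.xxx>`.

cell (0,4): code 0100 → (0.567,5.000)–(1.000,4.383)
cell (0,5): code 1100 → (0.467,6.000)–(0.567,5.000)
cell (0,6): code 1100 → (0.984,7.000)–(0.467,6.000)
cell (0,7): code 1000 → (1.000,7.016)–(0.984,7.000)
cell (1,3): code 0100 → (1.508,4.000)–(2.000,3.732)
cell (1,4): code 1110 → (1.000,4.383)–(1.508,4.000)
cell (1,7): code 1001 → (2.000,7.623)–(1.000,7.016)
cell (2,3): code 0110 → (2.000,3.732)–(3.000,3.767)
cell (2,7): code 1001 → (3.000,7.591)–(2.000,7.623)
cell (3,3): code 0010 → (3.000,3.767)–(3.389,4.000)
cell (3,4): code 0111 → (3.389,4.000)–(4.000,4.532)
cell (3,6): code 1011 → (4.000,6.836)–(3.880,7.000)
cell (3,7): code 0001 → (3.880,7.000)–(3.000,7.591)
cell (4,4): code 0010 → (4.000,4.532)–(4.316,5.000)
cell (4,5): code 0011 → (4.316,5.000)–(4.420,6.000)
cell (4,6): code 0001 → (4.420,6.000)–(4.000,6.836)
total: 16 segments, chained into 1 closed loop(s), length Σ = 12.306621

segments=16 loops=1 length=12.307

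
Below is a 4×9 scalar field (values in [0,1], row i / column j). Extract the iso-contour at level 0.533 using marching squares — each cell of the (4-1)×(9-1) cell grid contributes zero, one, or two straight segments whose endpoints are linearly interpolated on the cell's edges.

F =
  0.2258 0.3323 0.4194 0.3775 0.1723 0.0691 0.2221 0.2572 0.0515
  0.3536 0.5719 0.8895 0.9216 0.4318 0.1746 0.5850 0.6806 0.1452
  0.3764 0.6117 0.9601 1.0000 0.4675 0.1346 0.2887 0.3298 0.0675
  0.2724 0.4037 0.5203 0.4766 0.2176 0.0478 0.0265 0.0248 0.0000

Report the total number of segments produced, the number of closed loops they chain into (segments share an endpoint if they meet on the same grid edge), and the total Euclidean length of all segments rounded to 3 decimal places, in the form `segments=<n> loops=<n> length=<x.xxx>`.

segments=16 loops=2 length=12.817

cell (0,0): code 0100 → (0.838,1.000)–(1.000,0.822)
cell (0,1): code 1100 → (0.242,2.000)–(0.838,1.000)
cell (0,2): code 1100 → (0.286,3.000)–(0.242,2.000)
cell (0,3): code 1000 → (1.000,3.793)–(0.286,3.000)
cell (0,5): code 0100 → (0.857,6.000)–(1.000,5.873)
cell (0,6): code 1100 → (0.651,7.000)–(0.857,6.000)
cell (0,7): code 1000 → (1.000,7.276)–(0.651,7.000)
cell (1,0): code 0110 → (1.000,0.822)–(2.000,0.666)
cell (1,3): code 1001 → (2.000,3.877)–(1.000,3.793)
cell (1,5): code 0010 → (1.000,5.873)–(1.175,6.000)
cell (1,6): code 0011 → (1.175,6.000)–(1.421,7.000)
cell (1,7): code 0001 → (1.421,7.000)–(1.000,7.276)
cell (2,0): code 0010 → (2.000,0.666)–(2.378,1.000)
cell (2,1): code 0011 → (2.378,1.000)–(2.971,2.000)
cell (2,2): code 0011 → (2.971,2.000)–(2.892,3.000)
cell (2,3): code 0001 → (2.892,3.000)–(2.000,3.877)
total: 16 segments, chained into 2 closed loop(s), length Σ = 12.816668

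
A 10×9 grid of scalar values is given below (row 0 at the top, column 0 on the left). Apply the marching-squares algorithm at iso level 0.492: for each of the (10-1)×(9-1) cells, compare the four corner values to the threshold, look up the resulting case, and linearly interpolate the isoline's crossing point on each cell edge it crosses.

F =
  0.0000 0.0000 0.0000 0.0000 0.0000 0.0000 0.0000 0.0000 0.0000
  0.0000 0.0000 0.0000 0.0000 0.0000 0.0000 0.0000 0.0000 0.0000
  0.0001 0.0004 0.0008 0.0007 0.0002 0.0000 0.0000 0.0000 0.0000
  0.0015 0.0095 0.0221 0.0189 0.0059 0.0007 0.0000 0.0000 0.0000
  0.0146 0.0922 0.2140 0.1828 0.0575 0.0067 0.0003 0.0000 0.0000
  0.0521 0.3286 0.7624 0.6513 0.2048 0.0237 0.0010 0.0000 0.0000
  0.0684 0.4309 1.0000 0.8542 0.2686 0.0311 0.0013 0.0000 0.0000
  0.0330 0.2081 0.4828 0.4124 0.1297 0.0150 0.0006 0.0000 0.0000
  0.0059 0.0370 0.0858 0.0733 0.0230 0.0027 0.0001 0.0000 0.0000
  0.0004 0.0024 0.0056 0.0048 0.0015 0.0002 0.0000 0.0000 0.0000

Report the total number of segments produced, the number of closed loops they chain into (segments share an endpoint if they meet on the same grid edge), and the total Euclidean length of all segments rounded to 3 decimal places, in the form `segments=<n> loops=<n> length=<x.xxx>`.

cell (4,1): code 0100 → (4.507,2.000)–(5.000,1.377)
cell (4,2): code 1100 → (4.660,3.000)–(4.507,2.000)
cell (4,3): code 1000 → (5.000,3.357)–(4.660,3.000)
cell (5,1): code 0110 → (5.000,1.377)–(6.000,1.107)
cell (5,3): code 1001 → (6.000,3.619)–(5.000,3.357)
cell (6,1): code 0010 → (6.000,1.107)–(6.982,2.000)
cell (6,2): code 0011 → (6.982,2.000)–(6.820,3.000)
cell (6,3): code 0001 → (6.820,3.000)–(6.000,3.619)
total: 8 segments, chained into 1 closed loop(s), length Σ = 7.735882

segments=8 loops=1 length=7.736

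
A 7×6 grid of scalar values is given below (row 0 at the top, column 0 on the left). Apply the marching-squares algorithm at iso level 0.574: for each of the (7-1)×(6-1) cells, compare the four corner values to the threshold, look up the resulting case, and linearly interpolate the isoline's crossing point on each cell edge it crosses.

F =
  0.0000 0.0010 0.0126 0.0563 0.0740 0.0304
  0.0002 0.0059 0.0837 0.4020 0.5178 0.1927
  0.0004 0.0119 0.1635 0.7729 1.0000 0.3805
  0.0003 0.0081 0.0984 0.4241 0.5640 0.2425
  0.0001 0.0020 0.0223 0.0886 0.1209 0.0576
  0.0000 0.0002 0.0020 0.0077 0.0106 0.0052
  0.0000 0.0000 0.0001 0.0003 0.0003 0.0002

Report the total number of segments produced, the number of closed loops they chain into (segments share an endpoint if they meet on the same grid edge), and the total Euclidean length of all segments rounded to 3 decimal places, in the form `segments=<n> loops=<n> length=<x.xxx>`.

cell (1,2): code 0100 → (1.464,3.000)–(2.000,2.674)
cell (1,3): code 1100 → (1.117,4.000)–(1.464,3.000)
cell (1,4): code 1000 → (2.000,4.688)–(1.117,4.000)
cell (2,2): code 0010 → (2.000,2.674)–(2.570,3.000)
cell (2,3): code 0011 → (2.570,3.000)–(2.977,4.000)
cell (2,4): code 0001 → (2.977,4.000)–(2.000,4.688)
total: 6 segments, chained into 1 closed loop(s), length Σ = 5.737280

segments=6 loops=1 length=5.737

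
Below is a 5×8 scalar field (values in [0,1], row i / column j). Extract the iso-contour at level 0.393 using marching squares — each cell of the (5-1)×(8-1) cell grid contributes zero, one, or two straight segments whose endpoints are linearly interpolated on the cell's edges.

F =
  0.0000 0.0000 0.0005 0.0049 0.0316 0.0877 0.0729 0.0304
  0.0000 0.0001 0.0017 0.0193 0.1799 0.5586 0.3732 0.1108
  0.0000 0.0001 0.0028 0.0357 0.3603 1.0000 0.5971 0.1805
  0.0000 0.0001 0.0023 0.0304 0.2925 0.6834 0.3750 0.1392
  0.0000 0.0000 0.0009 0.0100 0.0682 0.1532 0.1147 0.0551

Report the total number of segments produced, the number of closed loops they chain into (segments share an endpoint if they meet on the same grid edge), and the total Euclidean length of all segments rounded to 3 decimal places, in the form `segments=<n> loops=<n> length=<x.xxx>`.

cell (0,4): code 0100 → (0.648,5.000)–(1.000,4.563)
cell (0,5): code 1000 → (1.000,5.893)–(0.648,5.000)
cell (1,4): code 0110 → (1.000,4.563)–(2.000,4.051)
cell (1,5): code 1101 → (1.088,6.000)–(1.000,5.893)
cell (1,6): code 1000 → (2.000,6.490)–(1.088,6.000)
cell (2,4): code 0110 → (2.000,4.051)–(3.000,4.257)
cell (2,5): code 1011 → (3.000,5.942)–(2.919,6.000)
cell (2,6): code 0001 → (2.919,6.000)–(2.000,6.490)
cell (3,4): code 0010 → (3.000,4.257)–(3.548,5.000)
cell (3,5): code 0001 → (3.548,5.000)–(3.000,5.942)
total: 10 segments, chained into 1 closed loop(s), length Σ = 7.992479

segments=10 loops=1 length=7.992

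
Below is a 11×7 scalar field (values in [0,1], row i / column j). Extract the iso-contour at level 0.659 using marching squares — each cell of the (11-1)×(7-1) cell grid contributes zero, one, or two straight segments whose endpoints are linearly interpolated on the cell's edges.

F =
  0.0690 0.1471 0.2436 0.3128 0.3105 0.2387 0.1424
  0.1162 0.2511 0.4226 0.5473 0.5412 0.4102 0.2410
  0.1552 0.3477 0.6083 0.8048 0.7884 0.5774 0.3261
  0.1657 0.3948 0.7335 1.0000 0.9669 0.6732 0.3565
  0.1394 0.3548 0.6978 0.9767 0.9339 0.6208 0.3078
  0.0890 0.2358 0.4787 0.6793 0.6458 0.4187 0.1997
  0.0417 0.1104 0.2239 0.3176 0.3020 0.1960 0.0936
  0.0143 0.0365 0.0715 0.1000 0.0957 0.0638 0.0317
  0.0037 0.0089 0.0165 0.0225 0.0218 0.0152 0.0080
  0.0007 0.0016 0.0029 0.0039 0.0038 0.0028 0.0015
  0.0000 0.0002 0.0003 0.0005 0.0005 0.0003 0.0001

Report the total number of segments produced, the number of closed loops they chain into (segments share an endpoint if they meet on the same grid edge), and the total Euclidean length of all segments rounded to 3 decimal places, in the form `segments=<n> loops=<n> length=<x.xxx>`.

cell (1,2): code 0100 → (1.434,3.000)–(2.000,2.258)
cell (1,3): code 1100 → (1.477,4.000)–(1.434,3.000)
cell (1,4): code 1000 → (2.000,4.613)–(1.477,4.000)
cell (2,1): code 0100 → (2.405,2.000)–(3.000,1.780)
cell (2,2): code 1110 → (2.000,2.258)–(2.405,2.000)
cell (2,4): code 1101 → (2.852,5.000)–(2.000,4.613)
cell (2,5): code 1000 → (3.000,5.045)–(2.852,5.000)
cell (3,1): code 0110 → (3.000,1.780)–(4.000,1.887)
cell (3,4): code 1011 → (4.000,4.878)–(3.271,5.000)
cell (3,5): code 0001 → (3.271,5.000)–(3.000,5.045)
cell (4,1): code 0010 → (4.000,1.887)–(4.177,2.000)
cell (4,2): code 0111 → (4.177,2.000)–(5.000,2.899)
cell (4,3): code 1011 → (5.000,3.606)–(4.954,4.000)
cell (4,4): code 0001 → (4.954,4.000)–(4.000,4.878)
cell (5,2): code 0010 → (5.000,2.899)–(5.056,3.000)
cell (5,3): code 0001 → (5.056,3.000)–(5.000,3.606)
total: 16 segments, chained into 1 closed loop(s), length Σ = 10.811336

segments=16 loops=1 length=10.811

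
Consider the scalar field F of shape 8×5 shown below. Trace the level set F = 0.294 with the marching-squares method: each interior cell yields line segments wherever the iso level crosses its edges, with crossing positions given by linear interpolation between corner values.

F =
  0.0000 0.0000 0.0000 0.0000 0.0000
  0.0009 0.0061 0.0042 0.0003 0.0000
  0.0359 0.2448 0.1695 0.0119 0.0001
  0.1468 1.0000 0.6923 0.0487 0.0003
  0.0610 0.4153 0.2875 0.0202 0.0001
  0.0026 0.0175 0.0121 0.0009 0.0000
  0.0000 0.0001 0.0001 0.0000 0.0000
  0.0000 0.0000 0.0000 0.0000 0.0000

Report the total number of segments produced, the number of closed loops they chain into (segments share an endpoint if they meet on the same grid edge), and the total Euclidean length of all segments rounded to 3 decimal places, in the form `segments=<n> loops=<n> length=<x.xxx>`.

segments=8 loops=1 length=7.027

cell (2,0): code 0100 → (2.065,1.000)–(3.000,0.173)
cell (2,1): code 1100 → (2.238,2.000)–(2.065,1.000)
cell (2,2): code 1000 → (3.000,2.619)–(2.238,2.000)
cell (3,0): code 0110 → (3.000,0.173)–(4.000,0.658)
cell (3,1): code 1011 → (4.000,1.949)–(3.984,2.000)
cell (3,2): code 0001 → (3.984,2.000)–(3.000,2.619)
cell (4,0): code 0010 → (4.000,0.658)–(4.305,1.000)
cell (4,1): code 0001 → (4.305,1.000)–(4.000,1.949)
total: 8 segments, chained into 1 closed loop(s), length Σ = 7.027416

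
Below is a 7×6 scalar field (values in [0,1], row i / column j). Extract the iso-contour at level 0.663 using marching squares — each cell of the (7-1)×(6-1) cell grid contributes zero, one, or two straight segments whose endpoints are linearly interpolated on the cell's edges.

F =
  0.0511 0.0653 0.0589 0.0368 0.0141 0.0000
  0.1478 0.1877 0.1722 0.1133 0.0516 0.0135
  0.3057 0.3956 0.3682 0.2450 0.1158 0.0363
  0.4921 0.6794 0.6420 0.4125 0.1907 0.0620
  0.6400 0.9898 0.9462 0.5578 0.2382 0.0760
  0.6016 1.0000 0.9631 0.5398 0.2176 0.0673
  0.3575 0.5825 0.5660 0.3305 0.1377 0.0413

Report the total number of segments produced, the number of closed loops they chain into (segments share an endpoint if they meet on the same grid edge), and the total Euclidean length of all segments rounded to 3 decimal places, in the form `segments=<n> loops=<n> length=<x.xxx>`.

cell (2,0): code 0100 → (2.942,1.000)–(3.000,0.912)
cell (2,1): code 1000 → (3.000,1.439)–(2.942,1.000)
cell (3,0): code 0110 → (3.000,0.912)–(4.000,0.066)
cell (3,1): code 1101 → (3.069,2.000)–(3.000,1.439)
cell (3,2): code 1000 → (4.000,2.729)–(3.069,2.000)
cell (4,0): code 0110 → (4.000,0.066)–(5.000,0.154)
cell (4,2): code 1001 → (5.000,2.709)–(4.000,2.729)
cell (5,0): code 0010 → (5.000,0.154)–(5.807,1.000)
cell (5,1): code 0011 → (5.807,1.000)–(5.756,2.000)
cell (5,2): code 0001 → (5.756,2.000)–(5.000,2.709)
total: 10 segments, chained into 1 closed loop(s), length Σ = 8.816601

segments=10 loops=1 length=8.817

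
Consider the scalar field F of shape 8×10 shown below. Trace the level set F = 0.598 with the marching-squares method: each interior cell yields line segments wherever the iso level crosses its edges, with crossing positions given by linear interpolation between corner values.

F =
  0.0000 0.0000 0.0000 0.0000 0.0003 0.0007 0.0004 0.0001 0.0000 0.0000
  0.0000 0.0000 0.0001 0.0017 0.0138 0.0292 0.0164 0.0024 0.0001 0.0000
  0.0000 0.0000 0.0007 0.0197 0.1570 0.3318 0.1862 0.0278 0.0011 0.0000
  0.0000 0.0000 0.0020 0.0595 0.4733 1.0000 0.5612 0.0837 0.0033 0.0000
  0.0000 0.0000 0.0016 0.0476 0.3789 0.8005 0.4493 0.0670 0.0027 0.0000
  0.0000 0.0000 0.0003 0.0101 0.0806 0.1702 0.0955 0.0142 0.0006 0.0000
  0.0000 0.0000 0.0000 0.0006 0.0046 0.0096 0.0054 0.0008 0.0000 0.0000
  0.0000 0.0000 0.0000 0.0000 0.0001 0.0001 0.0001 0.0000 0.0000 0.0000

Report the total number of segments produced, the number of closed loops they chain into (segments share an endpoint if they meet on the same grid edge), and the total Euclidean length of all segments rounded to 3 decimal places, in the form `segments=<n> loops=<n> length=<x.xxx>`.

cell (2,4): code 0100 → (2.398,5.000)–(3.000,4.237)
cell (2,5): code 1000 → (3.000,5.916)–(2.398,5.000)
cell (3,4): code 0110 → (3.000,4.237)–(4.000,4.520)
cell (3,5): code 1001 → (4.000,5.577)–(3.000,5.916)
cell (4,4): code 0010 → (4.000,4.520)–(4.321,5.000)
cell (4,5): code 0001 → (4.321,5.000)–(4.000,5.577)
total: 6 segments, chained into 1 closed loop(s), length Σ = 5.401101

segments=6 loops=1 length=5.401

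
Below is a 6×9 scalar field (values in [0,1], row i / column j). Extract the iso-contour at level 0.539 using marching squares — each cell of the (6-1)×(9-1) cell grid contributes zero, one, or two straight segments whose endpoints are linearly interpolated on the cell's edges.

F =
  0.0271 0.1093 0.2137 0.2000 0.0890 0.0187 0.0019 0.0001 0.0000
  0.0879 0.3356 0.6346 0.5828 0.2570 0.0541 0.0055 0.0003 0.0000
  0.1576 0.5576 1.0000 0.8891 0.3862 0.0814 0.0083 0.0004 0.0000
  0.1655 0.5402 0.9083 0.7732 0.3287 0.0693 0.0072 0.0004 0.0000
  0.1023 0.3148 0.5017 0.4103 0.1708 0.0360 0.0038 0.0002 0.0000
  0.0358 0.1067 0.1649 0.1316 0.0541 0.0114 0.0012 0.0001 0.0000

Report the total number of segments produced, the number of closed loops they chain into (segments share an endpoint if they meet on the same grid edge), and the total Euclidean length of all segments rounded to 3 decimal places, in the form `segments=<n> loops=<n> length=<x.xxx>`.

cell (0,1): code 0100 → (0.773,2.000)–(1.000,1.680)
cell (0,2): code 1100 → (0.886,3.000)–(0.773,2.000)
cell (0,3): code 1000 → (1.000,3.134)–(0.886,3.000)
cell (1,0): code 0100 → (1.916,1.000)–(2.000,0.954)
cell (1,1): code 1110 → (1.000,1.680)–(1.916,1.000)
cell (1,3): code 1001 → (2.000,3.696)–(1.000,3.134)
cell (2,0): code 0110 → (2.000,0.954)–(3.000,0.997)
cell (2,3): code 1001 → (3.000,3.527)–(2.000,3.696)
cell (3,0): code 0010 → (3.000,0.997)–(3.005,1.000)
cell (3,1): code 0011 → (3.005,1.000)–(3.908,2.000)
cell (3,2): code 0011 → (3.908,2.000)–(3.645,3.000)
cell (3,3): code 0001 → (3.645,3.000)–(3.000,3.527)
total: 12 segments, chained into 1 closed loop(s), length Σ = 9.194814

segments=12 loops=1 length=9.195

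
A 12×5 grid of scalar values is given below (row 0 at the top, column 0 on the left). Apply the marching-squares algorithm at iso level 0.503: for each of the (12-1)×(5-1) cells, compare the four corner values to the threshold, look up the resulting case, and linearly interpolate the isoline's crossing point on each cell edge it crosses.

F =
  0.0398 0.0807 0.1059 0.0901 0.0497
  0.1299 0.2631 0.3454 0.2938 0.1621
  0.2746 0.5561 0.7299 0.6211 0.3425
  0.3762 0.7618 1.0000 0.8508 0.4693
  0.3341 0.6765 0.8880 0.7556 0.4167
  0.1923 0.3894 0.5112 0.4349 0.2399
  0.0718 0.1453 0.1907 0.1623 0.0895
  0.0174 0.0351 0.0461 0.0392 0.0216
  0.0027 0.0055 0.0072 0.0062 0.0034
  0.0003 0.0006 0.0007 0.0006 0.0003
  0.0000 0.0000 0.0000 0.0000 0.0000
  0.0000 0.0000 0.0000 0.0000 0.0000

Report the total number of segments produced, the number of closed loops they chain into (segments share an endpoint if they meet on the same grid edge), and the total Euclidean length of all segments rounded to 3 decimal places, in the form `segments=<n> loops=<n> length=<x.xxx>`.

segments=14 loops=1 length=11.161

cell (1,0): code 0100 → (1.819,1.000)–(2.000,0.811)
cell (1,1): code 1100 → (1.410,2.000)–(1.819,1.000)
cell (1,2): code 1100 → (1.639,3.000)–(1.410,2.000)
cell (1,3): code 1000 → (2.000,3.424)–(1.639,3.000)
cell (2,0): code 0110 → (2.000,0.811)–(3.000,0.329)
cell (2,3): code 1001 → (3.000,3.912)–(2.000,3.424)
cell (3,0): code 0110 → (3.000,0.329)–(4.000,0.493)
cell (3,3): code 1001 → (4.000,3.745)–(3.000,3.912)
cell (4,0): code 0010 → (4.000,0.493)–(4.604,1.000)
cell (4,1): code 0111 → (4.604,1.000)–(5.000,1.933)
cell (4,2): code 1011 → (5.000,2.107)–(4.788,3.000)
cell (4,3): code 0001 → (4.788,3.000)–(4.000,3.745)
cell (5,1): code 0010 → (5.000,1.933)–(5.026,2.000)
cell (5,2): code 0001 → (5.026,2.000)–(5.000,2.107)
total: 14 segments, chained into 1 closed loop(s), length Σ = 11.160824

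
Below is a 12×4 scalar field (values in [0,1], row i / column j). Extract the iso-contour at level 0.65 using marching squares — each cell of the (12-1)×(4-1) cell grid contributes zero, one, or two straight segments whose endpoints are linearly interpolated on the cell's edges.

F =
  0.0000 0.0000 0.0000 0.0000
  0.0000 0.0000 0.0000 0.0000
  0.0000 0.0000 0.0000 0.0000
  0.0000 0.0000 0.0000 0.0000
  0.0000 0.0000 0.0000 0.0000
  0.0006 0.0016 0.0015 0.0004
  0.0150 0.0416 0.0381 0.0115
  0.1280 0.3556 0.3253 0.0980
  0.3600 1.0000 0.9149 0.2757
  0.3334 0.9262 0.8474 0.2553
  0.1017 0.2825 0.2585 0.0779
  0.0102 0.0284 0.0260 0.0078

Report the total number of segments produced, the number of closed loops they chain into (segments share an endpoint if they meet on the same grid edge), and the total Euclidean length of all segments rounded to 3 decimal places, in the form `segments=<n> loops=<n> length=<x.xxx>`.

cell (7,0): code 0100 → (7.457,1.000)–(8.000,0.453)
cell (7,1): code 1100 → (7.551,2.000)–(7.457,1.000)
cell (7,2): code 1000 → (8.000,2.414)–(7.551,2.000)
cell (8,0): code 0110 → (8.000,0.453)–(9.000,0.534)
cell (8,2): code 1001 → (9.000,2.333)–(8.000,2.414)
cell (9,0): code 0010 → (9.000,0.534)–(9.429,1.000)
cell (9,1): code 0011 → (9.429,1.000)–(9.335,2.000)
cell (9,2): code 0001 → (9.335,2.000)–(9.000,2.333)
total: 8 segments, chained into 1 closed loop(s), length Σ = 6.503505

segments=8 loops=1 length=6.504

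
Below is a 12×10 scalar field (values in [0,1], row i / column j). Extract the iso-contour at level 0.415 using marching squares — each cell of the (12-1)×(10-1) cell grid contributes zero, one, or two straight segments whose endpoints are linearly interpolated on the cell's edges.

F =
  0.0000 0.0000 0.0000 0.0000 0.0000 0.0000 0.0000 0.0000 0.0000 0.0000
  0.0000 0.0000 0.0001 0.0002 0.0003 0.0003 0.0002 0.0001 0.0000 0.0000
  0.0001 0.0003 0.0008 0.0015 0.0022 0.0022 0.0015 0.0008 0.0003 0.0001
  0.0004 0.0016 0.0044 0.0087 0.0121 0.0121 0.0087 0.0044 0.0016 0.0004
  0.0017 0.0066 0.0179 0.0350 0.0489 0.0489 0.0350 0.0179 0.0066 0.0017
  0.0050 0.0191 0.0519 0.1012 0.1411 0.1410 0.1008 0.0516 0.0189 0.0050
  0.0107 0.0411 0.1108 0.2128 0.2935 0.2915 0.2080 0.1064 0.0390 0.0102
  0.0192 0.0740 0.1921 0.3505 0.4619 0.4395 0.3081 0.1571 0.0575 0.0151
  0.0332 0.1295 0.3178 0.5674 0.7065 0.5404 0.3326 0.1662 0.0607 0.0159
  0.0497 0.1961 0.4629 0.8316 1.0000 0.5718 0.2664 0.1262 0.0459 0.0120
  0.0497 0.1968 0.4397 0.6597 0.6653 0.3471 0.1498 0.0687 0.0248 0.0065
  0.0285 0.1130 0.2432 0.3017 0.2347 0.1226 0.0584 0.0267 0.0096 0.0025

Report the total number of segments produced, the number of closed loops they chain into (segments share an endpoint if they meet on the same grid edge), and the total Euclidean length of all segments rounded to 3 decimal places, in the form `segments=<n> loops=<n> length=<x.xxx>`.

cell (6,3): code 0100 → (6.721,4.000)–(7.000,3.579)
cell (6,4): code 1100 → (6.834,5.000)–(6.721,4.000)
cell (6,5): code 1000 → (7.000,5.186)–(6.834,5.000)
cell (7,2): code 0100 → (7.297,3.000)–(8.000,2.389)
cell (7,3): code 1110 → (7.000,3.579)–(7.297,3.000)
cell (7,5): code 1001 → (8.000,5.603)–(7.000,5.186)
cell (8,1): code 0100 → (8.670,2.000)–(9.000,1.820)
cell (8,2): code 1110 → (8.000,2.389)–(8.670,2.000)
cell (8,5): code 1001 → (9.000,5.513)–(8.000,5.603)
cell (9,1): code 0110 → (9.000,1.820)–(10.000,1.898)
cell (9,4): code 1011 → (10.000,4.787)–(9.698,5.000)
cell (9,5): code 0001 → (9.698,5.000)–(9.000,5.513)
cell (10,1): code 0010 → (10.000,1.898)–(10.126,2.000)
cell (10,2): code 0011 → (10.126,2.000)–(10.684,3.000)
cell (10,3): code 0011 → (10.684,3.000)–(10.581,4.000)
cell (10,4): code 0001 → (10.581,4.000)–(10.000,4.787)
total: 16 segments, chained into 1 closed loop(s), length Σ = 12.109714

segments=16 loops=1 length=12.110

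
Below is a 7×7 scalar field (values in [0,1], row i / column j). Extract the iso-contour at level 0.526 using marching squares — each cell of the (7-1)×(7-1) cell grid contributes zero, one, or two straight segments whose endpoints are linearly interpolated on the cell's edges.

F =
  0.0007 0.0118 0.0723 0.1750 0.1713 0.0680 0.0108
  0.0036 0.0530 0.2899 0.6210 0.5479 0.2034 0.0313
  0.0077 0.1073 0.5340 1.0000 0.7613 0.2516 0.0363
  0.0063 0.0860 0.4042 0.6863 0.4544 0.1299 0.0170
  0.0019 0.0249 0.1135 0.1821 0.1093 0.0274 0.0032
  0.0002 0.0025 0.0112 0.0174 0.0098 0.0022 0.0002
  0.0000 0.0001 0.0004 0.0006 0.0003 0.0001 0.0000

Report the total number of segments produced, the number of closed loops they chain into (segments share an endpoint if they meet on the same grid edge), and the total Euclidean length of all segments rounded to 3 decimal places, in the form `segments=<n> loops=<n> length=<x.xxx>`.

segments=12 loops=1 length=7.562

cell (0,2): code 0100 → (0.787,3.000)–(1.000,2.713)
cell (0,3): code 1100 → (0.942,4.000)–(0.787,3.000)
cell (0,4): code 1000 → (1.000,4.064)–(0.942,4.000)
cell (1,1): code 0100 → (1.967,2.000)–(2.000,1.981)
cell (1,2): code 1110 → (1.000,2.713)–(1.967,2.000)
cell (1,4): code 1001 → (2.000,4.462)–(1.000,4.064)
cell (2,1): code 0010 → (2.000,1.981)–(2.062,2.000)
cell (2,2): code 0111 → (2.062,2.000)–(3.000,2.432)
cell (2,3): code 1011 → (3.000,3.691)–(2.767,4.000)
cell (2,4): code 0001 → (2.767,4.000)–(2.000,4.462)
cell (3,2): code 0010 → (3.000,2.432)–(3.318,3.000)
cell (3,3): code 0001 → (3.318,3.000)–(3.000,3.691)
total: 12 segments, chained into 1 closed loop(s), length Σ = 7.562447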